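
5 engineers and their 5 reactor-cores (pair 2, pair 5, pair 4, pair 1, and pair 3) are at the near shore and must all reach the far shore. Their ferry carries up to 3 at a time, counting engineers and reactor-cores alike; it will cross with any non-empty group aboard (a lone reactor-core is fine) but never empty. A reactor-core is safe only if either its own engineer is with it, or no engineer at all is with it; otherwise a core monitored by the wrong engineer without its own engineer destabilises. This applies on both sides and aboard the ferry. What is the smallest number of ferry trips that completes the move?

11

Counting alone: each trip to the far shore takes at most 3 across and each return brings at least 1 back, so after t trips out (and t−1 returns) at most 3t − (t−1) of the 10 are across; that first reaches 10 at t = 5, so at least 9 crossings are needed.
The safety rule pushes this higher. Following every safe sequence of crossings, the most of the 10 that can be at the far shore as the ferry arrives there on crossing 9 is 9 — never all 10.
So no plan with fewer than 11 crossings exists, and this one achieves 11:
1. engineer 2 and reactor-core 2 cross → the far shore.
2. engineer 2 crosses ← the near shore.
3. reactor-core 1, reactor-core 4, and reactor-core 5 cross → the far shore.
4. reactor-core 2 crosses ← the near shore.
5. engineer 1, engineer 4, and engineer 5 cross → the far shore.
6. engineer 5 and reactor-core 5 cross ← the near shore.
7. engineer 2, engineer 3, and engineer 5 cross → the far shore.
8. reactor-core 4 crosses ← the near shore.
9. reactor-core 2 and reactor-core 5 cross → the far shore.
10. reactor-core 2 crosses ← the near shore.
11. reactor-core 2, reactor-core 3, and reactor-core 4 cross → the far shore.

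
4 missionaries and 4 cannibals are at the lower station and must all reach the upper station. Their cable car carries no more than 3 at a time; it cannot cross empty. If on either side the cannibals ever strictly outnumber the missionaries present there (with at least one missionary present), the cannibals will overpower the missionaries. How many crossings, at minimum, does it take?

Counting alone: each trip to the upper station takes at most 3 across and each return brings at least 1 back, so after t trips out (and t−1 returns) at most 3t − (t−1) of the 8 are across; that first reaches 8 at t = 4, so at least 7 crossings are needed.
The safety rule pushes this higher. Following every safe sequence of crossings, the most of the 8 that can be at the upper station as the cable car arrives there on crossing 7 is 7 — never all 8.
So no plan with fewer than 9 crossings exists, and this one achieves 9:
1. 2 cannibals → the upper station.  (the lower station: 4M 2C; the upper station: 0M 2C)
2. 1 cannibal ← the lower station.  (the lower station: 4M 3C; the upper station: 0M 1C)
3. 3 cannibals → the upper station.  (the lower station: 4M 0C; the upper station: 0M 4C)
4. 1 cannibal ← the lower station.  (the lower station: 4M 1C; the upper station: 0M 3C)
5. 3 missionaries → the upper station.  (the lower station: 1M 1C; the upper station: 3M 3C)
6. 1 missionary and 1 cannibal ← the lower station.  (the lower station: 2M 2C; the upper station: 2M 2C)
7. 2 missionaries → the upper station.  (the lower station: 0M 2C; the upper station: 4M 2C)
8. 1 cannibal ← the lower station.  (the lower station: 0M 3C; the upper station: 4M 1C)
9. 3 cannibals → the upper station.  (the lower station: 0M 0C; the upper station: 4M 4C)

9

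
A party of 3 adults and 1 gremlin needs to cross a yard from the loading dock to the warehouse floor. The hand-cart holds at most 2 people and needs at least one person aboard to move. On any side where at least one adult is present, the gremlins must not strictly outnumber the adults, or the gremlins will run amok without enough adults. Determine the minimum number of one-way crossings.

Counting alone: each trip to the warehouse floor takes at most 2 across and each return brings at least 1 back, so after t trips out (and t−1 returns) at most 2t − (t−1) of the 4 are across; that first reaches 4 at t = 3, so at least 5 crossings are needed.
The plan below uses exactly 5 crossings, so it is optimal:
1. 1 adult and 1 gremlin → the warehouse floor.  (the loading dock: 2A 0G; the warehouse floor: 1A 1G)
2. 1 gremlin ← the loading dock.  (the loading dock: 2A 1G; the warehouse floor: 1A 0G)
3. 1 adult and 1 gremlin → the warehouse floor.  (the loading dock: 1A 0G; the warehouse floor: 2A 1G)
4. 1 gremlin ← the loading dock.  (the loading dock: 1A 1G; the warehouse floor: 2A 0G)
5. 1 adult and 1 gremlin → the warehouse floor.  (the loading dock: 0A 0G; the warehouse floor: 3A 1G)

5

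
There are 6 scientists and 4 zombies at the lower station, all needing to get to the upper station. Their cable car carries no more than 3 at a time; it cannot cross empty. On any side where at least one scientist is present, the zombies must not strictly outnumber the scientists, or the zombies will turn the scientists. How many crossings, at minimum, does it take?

9

Counting alone: each trip to the upper station takes at most 3 across and each return brings at least 1 back, so after t trips out (and t−1 returns) at most 3t − (t−1) of the 10 are across; that first reaches 10 at t = 5, so at least 9 crossings are needed.
The plan below uses exactly 9 crossings, so it is optimal:
1. 2 zombies → the upper station.  (the lower station: 6S 2Z; the upper station: 0S 2Z)
2. 1 zombie ← the lower station.  (the lower station: 6S 3Z; the upper station: 0S 1Z)
3. 3 zombies → the upper station.  (the lower station: 6S 0Z; the upper station: 0S 4Z)
4. 1 zombie ← the lower station.  (the lower station: 6S 1Z; the upper station: 0S 3Z)
5. 3 scientists → the upper station.  (the lower station: 3S 1Z; the upper station: 3S 3Z)
6. 1 zombie ← the lower station.  (the lower station: 3S 2Z; the upper station: 3S 2Z)
7. 1 scientist and 2 zombies → the upper station.  (the lower station: 2S 0Z; the upper station: 4S 4Z)
8. 1 zombie ← the lower station.  (the lower station: 2S 1Z; the upper station: 4S 3Z)
9. 2 scientists and 1 zombie → the upper station.  (the lower station: 0S 0Z; the upper station: 6S 4Z)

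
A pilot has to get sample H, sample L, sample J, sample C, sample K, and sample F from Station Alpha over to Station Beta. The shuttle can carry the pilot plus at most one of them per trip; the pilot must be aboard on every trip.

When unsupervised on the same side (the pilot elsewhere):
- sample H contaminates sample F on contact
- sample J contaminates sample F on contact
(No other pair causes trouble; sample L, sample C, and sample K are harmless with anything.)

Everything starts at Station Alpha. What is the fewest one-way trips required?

Counting alone: the pilot can take at most 1 across per trip to Station Beta, so moving all 6 needs at least 6 loaded trips out, with a return between consecutive ones — at least 11 crossings.
The safety rule pushes this higher. Following every safe sequence of crossings, the most of the 6 that can be at Station Beta as the shuttle arrives there on crossing 11 is 5 — never all 6.
So no plan with fewer than 13 crossings exists, and this one achieves 13:
1. Pilot goes to Station Beta with sample F.  [Station Alpha: sample C, sample H, sample J, sample K, sample L | Station Beta: sample F]
2. Pilot goes back to Station Alpha alone.  [Station Alpha: sample C, sample H, sample J, sample K, sample L | Station Beta: sample F]
3. Pilot goes to Station Beta with sample H.  [Station Alpha: sample C, sample J, sample K, sample L | Station Beta: sample F, sample H]
4. Pilot goes back to Station Alpha with sample F.  [Station Alpha: sample C, sample F, sample J, sample K, sample L | Station Beta: sample H]
5. Pilot goes to Station Beta with sample J.  [Station Alpha: sample C, sample F, sample K, sample L | Station Beta: sample H, sample J]
6. Pilot goes back to Station Alpha alone.  [Station Alpha: sample C, sample F, sample K, sample L | Station Beta: sample H, sample J]
7. Pilot goes to Station Beta with sample L.  [Station Alpha: sample C, sample F, sample K | Station Beta: sample H, sample J, sample L]
8. Pilot goes back to Station Alpha alone.  [Station Alpha: sample C, sample F, sample K | Station Beta: sample H, sample J, sample L]
9. Pilot goes to Station Beta with sample C.  [Station Alpha: sample F, sample K | Station Beta: sample C, sample H, sample J, sample L]
10. Pilot goes back to Station Alpha alone.  [Station Alpha: sample F, sample K | Station Beta: sample C, sample H, sample J, sample L]
11. Pilot goes to Station Beta with sample K.  [Station Alpha: sample F | Station Beta: sample C, sample H, sample J, sample K, sample L]
12. Pilot goes back to Station Alpha alone.  [Station Alpha: sample F | Station Beta: sample C, sample H, sample J, sample K, sample L]
13. Pilot goes to Station Beta with sample F.  [Station Alpha: — | Station Beta: sample C, sample F, sample H, sample J, sample K, sample L]

13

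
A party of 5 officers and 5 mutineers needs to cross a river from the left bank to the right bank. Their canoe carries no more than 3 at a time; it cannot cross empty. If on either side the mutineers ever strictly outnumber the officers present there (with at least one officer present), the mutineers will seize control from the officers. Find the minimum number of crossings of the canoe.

11

Counting alone: each trip to the right bank takes at most 3 across and each return brings at least 1 back, so after t trips out (and t−1 returns) at most 3t − (t−1) of the 10 are across; that first reaches 10 at t = 5, so at least 9 crossings are needed.
The safety rule pushes this higher. Following every safe sequence of crossings, the most of the 10 that can be at the right bank as the canoe arrives there on crossing 9 is 9 — never all 10.
So no plan with fewer than 11 crossings exists, and this one achieves 11:
1. 2 mutineers → the right bank.  (the left bank: 5O 3M; the right bank: 0O 2M)
2. 1 mutineer ← the left bank.  (the left bank: 5O 4M; the right bank: 0O 1M)
3. 3 mutineers → the right bank.  (the left bank: 5O 1M; the right bank: 0O 4M)
4. 1 mutineer ← the left bank.  (the left bank: 5O 2M; the right bank: 0O 3M)
5. 3 officers → the right bank.  (the left bank: 2O 2M; the right bank: 3O 3M)
6. 1 officer and 1 mutineer ← the left bank.  (the left bank: 3O 3M; the right bank: 2O 2M)
7. 3 officers → the right bank.  (the left bank: 0O 3M; the right bank: 5O 2M)
8. 1 mutineer ← the left bank.  (the left bank: 0O 4M; the right bank: 5O 1M)
9. 2 mutineers → the right bank.  (the left bank: 0O 2M; the right bank: 5O 3M)
10. 1 mutineer ← the left bank.  (the left bank: 0O 3M; the right bank: 5O 2M)
11. 3 mutineers → the right bank.  (the left bank: 0O 0M; the right bank: 5O 5M)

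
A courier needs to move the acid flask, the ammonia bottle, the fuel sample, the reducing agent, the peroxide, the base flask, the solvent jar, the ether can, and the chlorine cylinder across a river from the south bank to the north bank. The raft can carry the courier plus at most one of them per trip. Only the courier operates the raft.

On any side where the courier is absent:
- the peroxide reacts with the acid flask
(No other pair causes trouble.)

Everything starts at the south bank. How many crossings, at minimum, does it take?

17

Counting alone: the courier can take at most 1 across per trip to the north bank, so moving all 9 needs at least 9 loaded trips out, with a return between consecutive ones — at least 17 crossings.
The plan below uses exactly 17 crossings, so it is optimal:
1. Courier goes to the north bank with the acid flask.  [the south bank: the ammonia bottle, the base flask, the chlorine cylinder, the ether can, the fuel sample, the peroxide, the reducing agent, the solvent jar | the north bank: the acid flask]
2. Courier goes back to the south bank alone.  [the south bank: the ammonia bottle, the base flask, the chlorine cylinder, the ether can, the fuel sample, the peroxide, the reducing agent, the solvent jar | the north bank: the acid flask]
3. Courier goes to the north bank with the ammonia bottle.  [the south bank: the base flask, the chlorine cylinder, the ether can, the fuel sample, the peroxide, the reducing agent, the solvent jar | the north bank: the acid flask, the ammonia bottle]
4. Courier goes back to the south bank alone.  [the south bank: the base flask, the chlorine cylinder, the ether can, the fuel sample, the peroxide, the reducing agent, the solvent jar | the north bank: the acid flask, the ammonia bottle]
5. Courier goes to the north bank with the fuel sample.  [the south bank: the base flask, the chlorine cylinder, the ether can, the peroxide, the reducing agent, the solvent jar | the north bank: the acid flask, the ammonia bottle, the fuel sample]
6. Courier goes back to the south bank alone.  [the south bank: the base flask, the chlorine cylinder, the ether can, the peroxide, the reducing agent, the solvent jar | the north bank: the acid flask, the ammonia bottle, the fuel sample]
7. Courier goes to the north bank with the reducing agent.  [the south bank: the base flask, the chlorine cylinder, the ether can, the peroxide, the solvent jar | the north bank: the acid flask, the ammonia bottle, the fuel sample, the reducing agent]
8. Courier goes back to the south bank alone.  [the south bank: the base flask, the chlorine cylinder, the ether can, the peroxide, the solvent jar | the north bank: the acid flask, the ammonia bottle, the fuel sample, the reducing agent]
9. Courier goes to the north bank with the base flask.  [the south bank: the chlorine cylinder, the ether can, the peroxide, the solvent jar | the north bank: the acid flask, the ammonia bottle, the base flask, the fuel sample, the reducing agent]
10. Courier goes back to the south bank alone.  [the south bank: the chlorine cylinder, the ether can, the peroxide, the solvent jar | the north bank: the acid flask, the ammonia bottle, the base flask, the fuel sample, the reducing agent]
11. Courier goes to the north bank with the solvent jar.  [the south bank: the chlorine cylinder, the ether can, the peroxide | the north bank: the acid flask, the ammonia bottle, the base flask, the fuel sample, the reducing agent, the solvent jar]
12. Courier goes back to the south bank alone.  [the south bank: the chlorine cylinder, the ether can, the peroxide | the north bank: the acid flask, the ammonia bottle, the base flask, the fuel sample, the reducing agent, the solvent jar]
13. Courier goes to the north bank with the ether can.  [the south bank: the chlorine cylinder, the peroxide | the north bank: the acid flask, the ammonia bottle, the base flask, the ether can, the fuel sample, the reducing agent, the solvent jar]
14. Courier goes back to the south bank alone.  [the south bank: the chlorine cylinder, the peroxide | the north bank: the acid flask, the ammonia bottle, the base flask, the ether can, the fuel sample, the reducing agent, the solvent jar]
15. Courier goes to the north bank with the chlorine cylinder.  [the south bank: the peroxide | the north bank: the acid flask, the ammonia bottle, the base flask, the chlorine cylinder, the ether can, the fuel sample, the reducing agent, the solvent jar]
16. Courier goes back to the south bank alone.  [the south bank: the peroxide | the north bank: the acid flask, the ammonia bottle, the base flask, the chlorine cylinder, the ether can, the fuel sample, the reducing agent, the solvent jar]
17. Courier goes to the north bank with the peroxide.  [the south bank: — | the north bank: the acid flask, the ammonia bottle, the base flask, the chlorine cylinder, the ether can, the fuel sample, the peroxide, the reducing agent, the solvent jar]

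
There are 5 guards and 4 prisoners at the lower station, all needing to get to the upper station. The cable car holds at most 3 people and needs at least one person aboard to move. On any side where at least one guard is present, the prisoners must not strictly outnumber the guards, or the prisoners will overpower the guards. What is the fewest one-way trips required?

Counting alone: each trip to the upper station takes at most 3 across and each return brings at least 1 back, so after t trips out (and t−1 returns) at most 3t − (t−1) of the 9 are across; that first reaches 9 at t = 4, so at least 7 crossings are needed.
The plan below uses exactly 7 crossings, so it is optimal:
1. 3 prisoners → the upper station.  (the lower station: 5G 1P; the upper station: 0G 3P)
2. 1 prisoner ← the lower station.  (the lower station: 5G 2P; the upper station: 0G 2P)
3. 3 guards → the upper station.  (the lower station: 2G 2P; the upper station: 3G 2P)
4. 1 guard ← the lower station.  (the lower station: 3G 2P; the upper station: 2G 2P)
5. 2 guards and 1 prisoner → the upper station.  (the lower station: 1G 1P; the upper station: 4G 3P)
6. 1 guard ← the lower station.  (the lower station: 2G 1P; the upper station: 3G 3P)
7. 2 guards and 1 prisoner → the upper station.  (the lower station: 0G 0P; the upper station: 5G 4P)

7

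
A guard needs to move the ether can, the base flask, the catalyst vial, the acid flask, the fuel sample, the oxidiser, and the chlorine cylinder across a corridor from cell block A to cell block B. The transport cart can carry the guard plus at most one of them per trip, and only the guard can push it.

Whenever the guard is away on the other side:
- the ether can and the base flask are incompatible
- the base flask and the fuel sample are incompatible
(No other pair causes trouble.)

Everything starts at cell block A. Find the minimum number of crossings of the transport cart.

15

Counting alone: the guard can take at most 1 across per trip to cell block B, so moving all 7 needs at least 7 loaded trips out, with a return between consecutive ones — at least 13 crossings.
The safety rule pushes this higher. Following every safe sequence of crossings, the most of the 7 that can be at cell block B as the transport cart arrives there on crossing 13 is 6 — never all 7.
So no plan with fewer than 15 crossings exists, and this one achieves 15:
1. Guard goes to cell block B with the base flask.  [cell block A: the acid flask, the catalyst vial, the chlorine cylinder, the ether can, the fuel sample, the oxidiser | cell block B: the base flask]
2. Guard goes back to cell block A alone.  [cell block A: the acid flask, the catalyst vial, the chlorine cylinder, the ether can, the fuel sample, the oxidiser | cell block B: the base flask]
3. Guard goes to cell block B with the ether can.  [cell block A: the acid flask, the catalyst vial, the chlorine cylinder, the fuel sample, the oxidiser | cell block B: the base flask, the ether can]
4. Guard goes back to cell block A with the base flask.  [cell block A: the acid flask, the base flask, the catalyst vial, the chlorine cylinder, the fuel sample, the oxidiser | cell block B: the ether can]
5. Guard goes to cell block B with the fuel sample.  [cell block A: the acid flask, the base flask, the catalyst vial, the chlorine cylinder, the oxidiser | cell block B: the ether can, the fuel sample]
6. Guard goes back to cell block A alone.  [cell block A: the acid flask, the base flask, the catalyst vial, the chlorine cylinder, the oxidiser | cell block B: the ether can, the fuel sample]
7. Guard goes to cell block B with the catalyst vial.  [cell block A: the acid flask, the base flask, the chlorine cylinder, the oxidiser | cell block B: the catalyst vial, the ether can, the fuel sample]
8. Guard goes back to cell block A alone.  [cell block A: the acid flask, the base flask, the chlorine cylinder, the oxidiser | cell block B: the catalyst vial, the ether can, the fuel sample]
9. Guard goes to cell block B with the acid flask.  [cell block A: the base flask, the chlorine cylinder, the oxidiser | cell block B: the acid flask, the catalyst vial, the ether can, the fuel sample]
10. Guard goes back to cell block A alone.  [cell block A: the base flask, the chlorine cylinder, the oxidiser | cell block B: the acid flask, the catalyst vial, the ether can, the fuel sample]
11. Guard goes to cell block B with the oxidiser.  [cell block A: the base flask, the chlorine cylinder | cell block B: the acid flask, the catalyst vial, the ether can, the fuel sample, the oxidiser]
12. Guard goes back to cell block A alone.  [cell block A: the base flask, the chlorine cylinder | cell block B: the acid flask, the catalyst vial, the ether can, the fuel sample, the oxidiser]
13. Guard goes to cell block B with the chlorine cylinder.  [cell block A: the base flask | cell block B: the acid flask, the catalyst vial, the chlorine cylinder, the ether can, the fuel sample, the oxidiser]
14. Guard goes back to cell block A alone.  [cell block A: the base flask | cell block B: the acid flask, the catalyst vial, the chlorine cylinder, the ether can, the fuel sample, the oxidiser]
15. Guard goes to cell block B with the base flask.  [cell block A: — | cell block B: the acid flask, the base flask, the catalyst vial, the chlorine cylinder, the ether can, the fuel sample, the oxidiser]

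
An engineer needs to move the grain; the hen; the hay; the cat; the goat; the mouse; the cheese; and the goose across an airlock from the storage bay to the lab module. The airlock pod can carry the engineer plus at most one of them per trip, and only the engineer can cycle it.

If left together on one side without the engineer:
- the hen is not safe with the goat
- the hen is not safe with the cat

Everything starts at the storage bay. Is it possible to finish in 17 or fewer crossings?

Yes — this plan uses 17 crossings (≤ 17):
1. Engineer goes to the lab module with the hen.
2. Engineer goes back to the storage bay alone.
3. Engineer goes to the lab module with the grain.
4. Engineer goes back to the storage bay alone.
5. Engineer goes to the lab module with the hay.
6. Engineer goes back to the storage bay alone.
7. Engineer goes to the lab module with the cat.
8. Engineer goes back to the storage bay with the hen.
9. Engineer goes to the lab module with the goat.
10. Engineer goes back to the storage bay alone.
11. Engineer goes to the lab module with the mouse.
12. Engineer goes back to the storage bay alone.
13. Engineer goes to the lab module with the cheese.
14. Engineer goes back to the storage bay alone.
15. Engineer goes to the lab module with the goose.
16. Engineer goes back to the storage bay alone.
17. Engineer goes to the lab module with the hen.

Yes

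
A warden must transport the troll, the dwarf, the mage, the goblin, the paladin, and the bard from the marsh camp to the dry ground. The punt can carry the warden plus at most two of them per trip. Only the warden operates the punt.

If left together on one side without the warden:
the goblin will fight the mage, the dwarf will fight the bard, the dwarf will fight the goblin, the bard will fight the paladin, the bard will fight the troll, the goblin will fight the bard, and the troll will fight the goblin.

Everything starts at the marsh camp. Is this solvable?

1. Warden goes to the dry ground with the bard and the goblin.
2. Warden goes back to the marsh camp with the goblin.
3. Warden goes to the dry ground with the goblin and the mage.
4. Warden goes back to the marsh camp with the goblin.
5. Warden goes to the dry ground with the dwarf and the troll.
6. Warden goes back to the marsh camp with the bard.
7. Warden goes to the dry ground with the goblin and the paladin.
8. Warden goes back to the marsh camp with the goblin.
9. Warden goes to the dry ground with the bard and the goblin.

Yes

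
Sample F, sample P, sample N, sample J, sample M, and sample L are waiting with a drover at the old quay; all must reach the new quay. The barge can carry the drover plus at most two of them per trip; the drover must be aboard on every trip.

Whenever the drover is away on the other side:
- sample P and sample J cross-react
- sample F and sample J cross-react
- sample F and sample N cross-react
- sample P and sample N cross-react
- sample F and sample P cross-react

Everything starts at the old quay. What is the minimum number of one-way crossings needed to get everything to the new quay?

Counting alone: the drover can take at most 2 across per trip to the new quay, so moving all 6 needs at least 3 loaded trips out, with a return between consecutive ones — at least 5 crossings.
The safety rule pushes this higher. Following every safe sequence of crossings, the most of the 6 that can be at the new quay as the barge arrives there on crossings 5, 7 is 4, 5 respectively — never all 6.
So no plan with fewer than 9 crossings exists, and this one achieves 9:
1. Drover goes to the new quay with sample F and sample P.
2. Drover goes back to the old quay with sample F.
3. Drover goes to the new quay with sample F and sample M.
4. Drover goes back to the old quay with sample F.
5. Drover goes to the new quay with sample F and sample L.
6. Drover goes back to the old quay with sample F.
7. Drover goes to the new quay with sample J and sample N.
8. Drover goes back to the old quay with sample P.
9. Drover goes to the new quay with sample F and sample P.

9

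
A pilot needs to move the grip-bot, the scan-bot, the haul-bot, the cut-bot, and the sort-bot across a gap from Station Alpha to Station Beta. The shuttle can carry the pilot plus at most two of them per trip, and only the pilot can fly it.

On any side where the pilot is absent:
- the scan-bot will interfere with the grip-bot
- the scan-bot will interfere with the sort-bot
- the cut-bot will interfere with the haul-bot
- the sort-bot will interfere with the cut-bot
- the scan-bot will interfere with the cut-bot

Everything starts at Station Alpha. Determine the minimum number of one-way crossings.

Counting alone: the pilot can take at most 2 across per trip to Station Beta, so moving all 5 needs at least 3 loaded trips out, with a return between consecutive ones — at least 5 crossings.
The safety rule pushes this higher. Following every safe sequence of crossings, the most of the 5 that can be at Station Beta as the shuttle arrives there on crossing 5 is 4 — never all 5.
So no plan with fewer than 7 crossings exists, and this one achieves 7:
1. Pilot goes to Station Beta with the cut-bot and the scan-bot.
2. Pilot goes back to Station Alpha with the scan-bot.
3. Pilot goes to Station Beta with the grip-bot and the scan-bot.
4. Pilot goes back to Station Alpha with the scan-bot.
5. Pilot goes to Station Beta with the haul-bot and the sort-bot.
6. Pilot goes back to Station Alpha with the cut-bot.
7. Pilot goes to Station Beta with the cut-bot and the scan-bot.

7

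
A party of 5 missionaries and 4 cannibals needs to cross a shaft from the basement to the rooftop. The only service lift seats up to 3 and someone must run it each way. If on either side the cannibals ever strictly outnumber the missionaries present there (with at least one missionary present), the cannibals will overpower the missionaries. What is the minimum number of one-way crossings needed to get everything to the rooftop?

7

Counting alone: each trip to the rooftop takes at most 3 across and each return brings at least 1 back, so after t trips out (and t−1 returns) at most 3t − (t−1) of the 9 are across; that first reaches 9 at t = 4, so at least 7 crossings are needed.
The plan below uses exactly 7 crossings, so it is optimal:
1. 3 cannibals → the rooftop.  (the basement: 5M 1C; the rooftop: 0M 3C)
2. 1 cannibal ← the basement.  (the basement: 5M 2C; the rooftop: 0M 2C)
3. 3 missionaries → the rooftop.  (the basement: 2M 2C; the rooftop: 3M 2C)
4. 1 missionary ← the basement.  (the basement: 3M 2C; the rooftop: 2M 2C)
5. 2 missionaries and 1 cannibal → the rooftop.  (the basement: 1M 1C; the rooftop: 4M 3C)
6. 1 missionary ← the basement.  (the basement: 2M 1C; the rooftop: 3M 3C)
7. 2 missionaries and 1 cannibal → the rooftop.  (the basement: 0M 0C; the rooftop: 5M 4C)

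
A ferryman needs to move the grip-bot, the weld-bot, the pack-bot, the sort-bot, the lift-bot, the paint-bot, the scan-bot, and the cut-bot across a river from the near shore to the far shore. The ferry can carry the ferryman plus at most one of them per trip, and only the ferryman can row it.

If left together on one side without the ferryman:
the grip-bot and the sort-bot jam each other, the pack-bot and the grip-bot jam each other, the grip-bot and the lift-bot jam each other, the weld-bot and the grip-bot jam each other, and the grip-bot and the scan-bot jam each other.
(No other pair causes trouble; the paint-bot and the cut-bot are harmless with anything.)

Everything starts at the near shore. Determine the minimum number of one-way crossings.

Following every safe sequence of crossings from the start, the most of the 8 that can be at the far shore as the ferry arrives there on crossings 1, 3, 5, 7 is 1, 2, 3, 4 respectively; the best ever achieved is 4 of 8.
From crossing 9 on, no configuration arises that was not already reachable earlier: only 52 distinct safe configurations (who is on which side, and where the ferry is) can ever be reached, none of them has everyone across, and every continuation just revisits them. So no valid plan exists.

impossible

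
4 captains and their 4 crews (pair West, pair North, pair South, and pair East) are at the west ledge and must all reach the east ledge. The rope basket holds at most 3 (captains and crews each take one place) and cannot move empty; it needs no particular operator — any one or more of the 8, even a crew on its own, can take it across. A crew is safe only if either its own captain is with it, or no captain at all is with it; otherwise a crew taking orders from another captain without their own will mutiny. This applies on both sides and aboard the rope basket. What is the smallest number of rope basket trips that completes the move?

9

Counting alone: each trip to the east ledge takes at most 3 across and each return brings at least 1 back, so after t trips out (and t−1 returns) at most 3t − (t−1) of the 8 are across; that first reaches 8 at t = 4, so at least 7 crossings are needed.
The safety rule pushes this higher. Following every safe sequence of crossings, the most of the 8 that can be at the east ledge as the rope basket arrives there on crossing 7 is 7 — never all 8.
So no plan with fewer than 9 crossings exists, and this one achieves 9:
1. captain West and crew West cross → the east ledge.
2. captain West crosses ← the west ledge.
3. captain North, captain West, and crew North cross → the east ledge.
4. captain West and crew West cross ← the west ledge.
5. captain East, captain South, and captain West cross → the east ledge.
6. crew North crosses ← the west ledge.
7. crew North and crew West cross → the east ledge.
8. crew West crosses ← the west ledge.
9. crew East, crew South, and crew West cross → the east ledge.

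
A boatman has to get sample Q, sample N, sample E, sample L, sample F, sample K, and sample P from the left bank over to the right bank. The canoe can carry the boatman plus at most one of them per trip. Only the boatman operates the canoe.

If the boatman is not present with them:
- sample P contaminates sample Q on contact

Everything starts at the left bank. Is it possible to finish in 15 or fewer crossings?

Yes

Yes — this plan uses 13 crossings (≤ 15):
1. Boatman goes to the right bank with sample Q.  [the left bank: sample E, sample F, sample K, sample L, sample N, sample P | the right bank: sample Q]
2. Boatman goes back to the left bank alone.  [the left bank: sample E, sample F, sample K, sample L, sample N, sample P | the right bank: sample Q]
3. Boatman goes to the right bank with sample N.  [the left bank: sample E, sample F, sample K, sample L, sample P | the right bank: sample N, sample Q]
4. Boatman goes back to the left bank alone.  [the left bank: sample E, sample F, sample K, sample L, sample P | the right bank: sample N, sample Q]
5. Boatman goes to the right bank with sample E.  [the left bank: sample F, sample K, sample L, sample P | the right bank: sample E, sample N, sample Q]
6. Boatman goes back to the left bank alone.  [the left bank: sample F, sample K, sample L, sample P | the right bank: sample E, sample N, sample Q]
7. Boatman goes to the right bank with sample L.  [the left bank: sample F, sample K, sample P | the right bank: sample E, sample L, sample N, sample Q]
8. Boatman goes back to the left bank alone.  [the left bank: sample F, sample K, sample P | the right bank: sample E, sample L, sample N, sample Q]
9. Boatman goes to the right bank with sample F.  [the left bank: sample K, sample P | the right bank: sample E, sample F, sample L, sample N, sample Q]
10. Boatman goes back to the left bank alone.  [the left bank: sample K, sample P | the right bank: sample E, sample F, sample L, sample N, sample Q]
11. Boatman goes to the right bank with sample K.  [the left bank: sample P | the right bank: sample E, sample F, sample K, sample L, sample N, sample Q]
12. Boatman goes back to the left bank alone.  [the left bank: sample P | the right bank: sample E, sample F, sample K, sample L, sample N, sample Q]
13. Boatman goes to the right bank with sample P.  [the left bank: — | the right bank: sample E, sample F, sample K, sample L, sample N, sample P, sample Q]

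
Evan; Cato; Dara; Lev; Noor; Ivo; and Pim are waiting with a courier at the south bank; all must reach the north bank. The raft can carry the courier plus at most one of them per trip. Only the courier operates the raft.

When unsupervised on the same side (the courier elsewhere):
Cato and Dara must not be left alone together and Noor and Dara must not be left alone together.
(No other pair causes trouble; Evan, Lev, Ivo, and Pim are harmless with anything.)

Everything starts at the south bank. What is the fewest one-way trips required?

15

Counting alone: the courier can take at most 1 across per trip to the north bank, so moving all 7 needs at least 7 loaded trips out, with a return between consecutive ones — at least 13 crossings.
The safety rule pushes this higher. Following every safe sequence of crossings, the most of the 7 that can be at the north bank as the raft arrives there on crossing 13 is 6 — never all 7.
So no plan with fewer than 15 crossings exists, and this one achieves 15:
1. Courier goes to the north bank with Dara.  [the south bank: Cato, Evan, Ivo, Lev, Noor, Pim | the north bank: Dara]
2. Courier goes back to the south bank alone.  [the south bank: Cato, Evan, Ivo, Lev, Noor, Pim | the north bank: Dara]
3. Courier goes to the north bank with Evan.  [the south bank: Cato, Ivo, Lev, Noor, Pim | the north bank: Dara, Evan]
4. Courier goes back to the south bank alone.  [the south bank: Cato, Ivo, Lev, Noor, Pim | the north bank: Dara, Evan]
5. Courier goes to the north bank with Cato.  [the south bank: Ivo, Lev, Noor, Pim | the north bank: Cato, Dara, Evan]
6. Courier goes back to the south bank with Dara.  [the south bank: Dara, Ivo, Lev, Noor, Pim | the north bank: Cato, Evan]
7. Courier goes to the north bank with Noor.  [the south bank: Dara, Ivo, Lev, Pim | the north bank: Cato, Evan, Noor]
8. Courier goes back to the south bank alone.  [the south bank: Dara, Ivo, Lev, Pim | the north bank: Cato, Evan, Noor]
9. Courier goes to the north bank with Lev.  [the south bank: Dara, Ivo, Pim | the north bank: Cato, Evan, Lev, Noor]
10. Courier goes back to the south bank alone.  [the south bank: Dara, Ivo, Pim | the north bank: Cato, Evan, Lev, Noor]
11. Courier goes to the north bank with Ivo.  [the south bank: Dara, Pim | the north bank: Cato, Evan, Ivo, Lev, Noor]
12. Courier goes back to the south bank alone.  [the south bank: Dara, Pim | the north bank: Cato, Evan, Ivo, Lev, Noor]
13. Courier goes to the north bank with Pim.  [the south bank: Dara | the north bank: Cato, Evan, Ivo, Lev, Noor, Pim]
14. Courier goes back to the south bank alone.  [the south bank: Dara | the north bank: Cato, Evan, Ivo, Lev, Noor, Pim]
15. Courier goes to the north bank with Dara.  [the south bank: — | the north bank: Cato, Dara, Evan, Ivo, Lev, Noor, Pim]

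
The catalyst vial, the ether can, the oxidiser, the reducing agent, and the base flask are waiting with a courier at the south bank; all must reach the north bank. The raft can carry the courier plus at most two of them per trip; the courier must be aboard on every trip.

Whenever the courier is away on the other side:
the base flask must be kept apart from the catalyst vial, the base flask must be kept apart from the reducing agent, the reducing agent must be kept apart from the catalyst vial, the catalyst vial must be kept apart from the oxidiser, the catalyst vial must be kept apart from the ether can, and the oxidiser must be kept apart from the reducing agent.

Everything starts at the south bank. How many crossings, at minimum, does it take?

Counting alone: the courier can take at most 2 across per trip to the north bank, so moving all 5 needs at least 3 loaded trips out, with a return between consecutive ones — at least 5 crossings.
The safety rule pushes this higher. Following every safe sequence of crossings, the most of the 5 that can be at the north bank as the raft arrives there on crossing 5 is 4 — never all 5.
So no plan with fewer than 7 crossings exists, and this one achieves 7:
1. Courier goes to the north bank with the catalyst vial and the reducing agent.
2. Courier goes back to the south bank with the catalyst vial.
3. Courier goes to the north bank with the catalyst vial and the ether can.
4. Courier goes back to the south bank with the catalyst vial.
5. Courier goes to the north bank with the base flask and the oxidiser.
6. Courier goes back to the south bank with the reducing agent.
7. Courier goes to the north bank with the catalyst vial and the reducing agent.

7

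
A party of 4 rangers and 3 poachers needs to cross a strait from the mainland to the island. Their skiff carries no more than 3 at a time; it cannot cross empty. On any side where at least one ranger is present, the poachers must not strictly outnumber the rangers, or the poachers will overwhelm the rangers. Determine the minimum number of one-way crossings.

Counting alone: each trip to the island takes at most 3 across and each return brings at least 1 back, so after t trips out (and t−1 returns) at most 3t − (t−1) of the 7 are across; that first reaches 7 at t = 3, so at least 5 crossings are needed.
The plan below uses exactly 5 crossings, so it is optimal:
1. 3 poachers → the island.  (the mainland: 4R 0P; the island: 0R 3P)
2. 1 poacher ← the mainland.  (the mainland: 4R 1P; the island: 0R 2P)
3. 3 rangers → the island.  (the mainland: 1R 1P; the island: 3R 2P)
4. 1 ranger ← the mainland.  (the mainland: 2R 1P; the island: 2R 2P)
5. 2 rangers and 1 poacher → the island.  (the mainland: 0R 0P; the island: 4R 3P)

5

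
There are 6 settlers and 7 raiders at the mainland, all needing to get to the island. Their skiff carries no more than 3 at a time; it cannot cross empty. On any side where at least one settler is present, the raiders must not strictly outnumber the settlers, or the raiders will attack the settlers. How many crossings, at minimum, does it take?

impossible

The raiders already outnumber the settlers at the mainland before anyone moves, so the starting position itself is disallowed.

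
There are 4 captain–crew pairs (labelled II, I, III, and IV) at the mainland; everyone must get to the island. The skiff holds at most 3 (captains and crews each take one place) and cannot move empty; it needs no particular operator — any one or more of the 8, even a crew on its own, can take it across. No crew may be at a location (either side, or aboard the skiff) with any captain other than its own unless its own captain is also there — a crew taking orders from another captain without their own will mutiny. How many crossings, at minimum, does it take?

Counting alone: each trip to the island takes at most 3 across and each return brings at least 1 back, so after t trips out (and t−1 returns) at most 3t − (t−1) of the 8 are across; that first reaches 8 at t = 4, so at least 7 crossings are needed.
The safety rule pushes this higher. Following every safe sequence of crossings, the most of the 8 that can be at the island as the skiff arrives there on crossing 7 is 7 — never all 8.
So no plan with fewer than 9 crossings exists, and this one achieves 9:
1. captain II and crew II cross → the island.
2. captain II crosses ← the mainland.
3. captain I, captain II, and crew I cross → the island.
4. captain II and crew II cross ← the mainland.
5. captain II, captain III, and captain IV cross → the island.
6. crew I crosses ← the mainland.
7. crew I and crew II cross → the island.
8. crew II crosses ← the mainland.
9. crew II, crew III, and crew IV cross → the island.

9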